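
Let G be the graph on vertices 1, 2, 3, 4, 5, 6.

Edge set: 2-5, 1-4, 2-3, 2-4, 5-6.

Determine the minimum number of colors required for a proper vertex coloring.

1 and 4 are adjacent, so at least 2 colors are needed.
2 colors suffice: 1=red, 2=red, 3=blue, 4=blue, 5=blue, 6=red. Every edge joins two different colors.

2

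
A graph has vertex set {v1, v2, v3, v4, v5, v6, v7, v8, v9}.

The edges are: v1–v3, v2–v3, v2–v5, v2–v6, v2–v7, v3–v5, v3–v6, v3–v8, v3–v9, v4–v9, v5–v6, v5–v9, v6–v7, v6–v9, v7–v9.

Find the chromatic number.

v2, v3, v5, v6 are mutually adjacent (a clique of size 4), so at least 4 colors are needed.
One proper 4-coloring: v1=2, v2=3, v3=1, v4=1, v5=4, v6=2, v7=1, v8=2, v9=3. No two adjacent vertices share a color.

4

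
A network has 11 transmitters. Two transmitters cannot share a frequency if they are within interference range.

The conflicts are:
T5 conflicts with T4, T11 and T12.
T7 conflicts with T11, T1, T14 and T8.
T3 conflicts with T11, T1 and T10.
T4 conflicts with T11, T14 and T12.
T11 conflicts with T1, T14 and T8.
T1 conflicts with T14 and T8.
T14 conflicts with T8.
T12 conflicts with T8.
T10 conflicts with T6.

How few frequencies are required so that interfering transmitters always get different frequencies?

5

T7, T11, T1, T14, T8 all conflict with each other, so at least 5 frequencies are needed.
5 frequencies suffice: frequency 1 → {T11, T12, T10}; frequency 2 → {T4, T1, T6}; frequency 3 → {T5, T3, T8}; frequency 4 → {T14}; frequency 5 → {T7}. Each listed conflict is separated.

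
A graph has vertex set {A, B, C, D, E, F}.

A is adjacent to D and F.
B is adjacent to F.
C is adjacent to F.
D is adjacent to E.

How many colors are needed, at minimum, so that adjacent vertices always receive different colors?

2

B and F are adjacent, so at least 2 colors are needed.
2 colors suffice: color 1 → {D, F}; color 2 → {A, B, C, E}. Every edge joins two different colors.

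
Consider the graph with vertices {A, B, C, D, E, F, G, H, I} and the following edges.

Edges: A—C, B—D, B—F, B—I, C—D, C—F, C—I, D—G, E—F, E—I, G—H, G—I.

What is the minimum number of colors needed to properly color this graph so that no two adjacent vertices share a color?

2

D and G are adjacent, so at least 2 colors are needed.
2 colors suffice: A=2, B=1, C=1, D=2, E=1, F=2, G=1, H=2, I=2. No two adjacent vertices share a color.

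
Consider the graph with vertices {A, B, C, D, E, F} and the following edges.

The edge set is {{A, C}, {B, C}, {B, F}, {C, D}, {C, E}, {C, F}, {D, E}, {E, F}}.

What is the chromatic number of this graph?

3

B, C, F are mutually adjacent, so at least 3 colors are needed.
3 colors suffice: A=2, B=3, C=1, D=2, E=3, F=2. No two adjacent vertices share a color.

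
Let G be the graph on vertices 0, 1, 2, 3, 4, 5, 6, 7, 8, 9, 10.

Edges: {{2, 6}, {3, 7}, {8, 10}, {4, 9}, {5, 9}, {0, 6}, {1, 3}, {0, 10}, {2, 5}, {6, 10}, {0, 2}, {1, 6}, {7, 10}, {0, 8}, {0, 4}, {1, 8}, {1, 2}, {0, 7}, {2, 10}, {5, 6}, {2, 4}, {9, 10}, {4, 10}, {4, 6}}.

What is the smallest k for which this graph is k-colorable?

0, 2, 4, 6, 10 form a clique, so at least 5 colors are needed.
A valid assignment using 5 colors: 0=yellow, 1=red, 2=green, 3=green, 4=purple, 5=red, 6=blue, 7=blue, 8=blue, 9=blue, 10=red. Each edge has distinct colors on its endpoints.

5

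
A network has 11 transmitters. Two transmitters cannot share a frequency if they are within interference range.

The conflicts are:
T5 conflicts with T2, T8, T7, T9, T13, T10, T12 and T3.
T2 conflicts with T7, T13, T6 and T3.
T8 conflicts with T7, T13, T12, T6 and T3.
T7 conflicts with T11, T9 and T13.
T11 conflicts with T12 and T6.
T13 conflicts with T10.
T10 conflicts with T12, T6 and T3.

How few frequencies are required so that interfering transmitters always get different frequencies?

T5, T8, T7, T13 are mutually in conflict, so at least 4 frequencies are needed.
A valid assignment using 4 frequencies: T5=1, T2=3, T8=3, T7=2, T11=3, T9=3, T13=4, T10=2, T12=4, T6=1, T3=4. No two conflicting transmitters share a frequency.

4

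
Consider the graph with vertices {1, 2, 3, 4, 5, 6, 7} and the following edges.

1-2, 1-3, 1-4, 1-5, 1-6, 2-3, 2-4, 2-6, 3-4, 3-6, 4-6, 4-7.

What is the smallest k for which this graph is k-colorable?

1, 2, 3, 4, 6 form a clique, so at least 5 colors are needed.
5 colors suffice: color red → {4, 5}; color blue → {1, 7}; color green → {3}; color yellow → {6}; color purple → {2}. Every edge joins two different colors.

5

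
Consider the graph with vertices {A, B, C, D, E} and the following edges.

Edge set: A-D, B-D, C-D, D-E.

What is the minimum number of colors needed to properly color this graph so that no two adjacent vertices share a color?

A and D are adjacent, so at least 2 colors are needed.
2 colors suffice: color 1 → {D}; color 2 → {A, B, C, E}. Each edge has distinct colors on its endpoints.

2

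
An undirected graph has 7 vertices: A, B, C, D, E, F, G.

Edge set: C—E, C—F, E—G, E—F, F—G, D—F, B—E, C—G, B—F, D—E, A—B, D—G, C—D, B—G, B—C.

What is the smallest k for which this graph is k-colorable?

5

C, D, E, F, G are pairwise adjacent (a clique of size 5), so at least 5 colors are needed.
5 colors suffice: color red → {A, C}; color blue → {E}; color green → {B, D}; color yellow → {G}; color purple → {F}. Every edge joins two different colors.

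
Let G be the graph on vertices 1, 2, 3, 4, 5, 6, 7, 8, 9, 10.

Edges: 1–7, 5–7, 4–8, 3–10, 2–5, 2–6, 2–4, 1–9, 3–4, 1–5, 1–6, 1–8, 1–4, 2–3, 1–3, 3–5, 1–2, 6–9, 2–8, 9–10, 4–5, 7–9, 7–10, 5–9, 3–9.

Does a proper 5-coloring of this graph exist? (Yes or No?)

The chromatic number is 5. 1, 2, 3, 4, 5 form a clique, so at least 5 colors are needed.
A valid assignment using 5 colors: 1=red, 2=blue, 3=green, 4=purple, 5=yellow, 6=green, 7=green, 8=green, 9=blue, 10=red.
That is already a proper 5-coloring.

Yes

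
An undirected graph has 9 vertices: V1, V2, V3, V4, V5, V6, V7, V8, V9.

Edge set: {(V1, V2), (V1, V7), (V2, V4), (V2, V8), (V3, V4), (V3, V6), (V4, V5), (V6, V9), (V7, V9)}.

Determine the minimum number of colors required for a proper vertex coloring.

The cycle V7-V1-V2-V4-V3-V6-V9-V7 has odd length 7, so it cannot be 2-colored; at least 3 colors are needed.
3 colors suffice: V1=green, V2=blue, V3=blue, V4=red, V5=blue, V6=red, V7=red, V8=red, V9=blue. Every edge joins two different colors.

3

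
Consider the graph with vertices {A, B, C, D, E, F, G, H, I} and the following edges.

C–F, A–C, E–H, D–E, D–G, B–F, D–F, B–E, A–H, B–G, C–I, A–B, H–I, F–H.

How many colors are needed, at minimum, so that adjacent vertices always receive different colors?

2

H and I are adjacent, so at least 2 colors are needed.
2 colors suffice: color 1 → {B, C, D, H}; color 2 → {A, E, F, G, I}. Every edge joins two different colors.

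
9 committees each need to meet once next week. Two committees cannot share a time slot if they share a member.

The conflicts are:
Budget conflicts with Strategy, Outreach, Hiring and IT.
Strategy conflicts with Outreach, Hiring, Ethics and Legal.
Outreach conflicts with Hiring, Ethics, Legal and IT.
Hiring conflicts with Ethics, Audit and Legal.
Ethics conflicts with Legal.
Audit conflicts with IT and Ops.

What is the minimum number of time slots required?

5

Strategy, Outreach, Hiring, Ethics, Legal all conflict with each other, so at least 5 time slots are needed.
Using 5 time slots: Budget=4, Strategy=3, Outreach=1, Hiring=2, Ethics=4, Audit=1, Legal=5, IT=2, Ops=2. Each listed conflict is separated.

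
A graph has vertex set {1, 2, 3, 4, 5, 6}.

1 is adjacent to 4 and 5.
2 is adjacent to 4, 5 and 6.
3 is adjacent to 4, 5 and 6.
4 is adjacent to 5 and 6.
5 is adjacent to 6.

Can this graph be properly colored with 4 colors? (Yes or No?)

Yes

The chromatic number is 4. 2, 4, 5, 6 are pairwise adjacent (a clique of size 4), so at least 4 colors are needed.
4 colors suffice: 1=green, 2=yellow, 3=yellow, 4=blue, 5=red, 6=green.
That is already a proper 4-coloring.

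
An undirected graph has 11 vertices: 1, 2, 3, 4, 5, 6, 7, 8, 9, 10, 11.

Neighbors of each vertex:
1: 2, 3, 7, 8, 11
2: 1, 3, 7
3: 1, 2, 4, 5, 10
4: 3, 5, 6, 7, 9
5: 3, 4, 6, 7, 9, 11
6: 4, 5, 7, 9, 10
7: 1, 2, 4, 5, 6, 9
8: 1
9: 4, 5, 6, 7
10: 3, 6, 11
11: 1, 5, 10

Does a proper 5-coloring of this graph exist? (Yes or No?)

Yes

The chromatic number is 5. 4, 5, 6, 7, 9 are mutually adjacent (a clique of size 5), so at least 5 colors are needed.
5 colors suffice: color red → {1, 5, 10}; color blue → {3, 7, 8, 11}; color green → {2, 4}; color yellow → {6}; color purple → {9}.
That is already a proper 5-coloring.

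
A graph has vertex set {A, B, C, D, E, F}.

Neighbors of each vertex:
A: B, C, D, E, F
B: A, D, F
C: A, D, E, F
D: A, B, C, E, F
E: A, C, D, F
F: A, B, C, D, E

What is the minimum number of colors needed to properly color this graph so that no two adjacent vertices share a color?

5

A, C, D, E, F are pairwise adjacent (a clique of size 5), so at least 5 colors are needed.
5 colors suffice: color red → {F}; color blue → {D}; color green → {A}; color yellow → {B, E}; color purple → {C}. Each edge has distinct colors on its endpoints.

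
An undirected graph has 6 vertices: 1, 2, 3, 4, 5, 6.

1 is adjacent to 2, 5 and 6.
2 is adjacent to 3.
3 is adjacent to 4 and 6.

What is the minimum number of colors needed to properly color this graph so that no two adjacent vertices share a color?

3 and 4 are adjacent, so at least 2 colors are needed.
A valid assignment using 2 colors: 1=a, 2=b, 3=a, 4=b, 5=b, 6=b. Each edge has distinct colors on its endpoints.

2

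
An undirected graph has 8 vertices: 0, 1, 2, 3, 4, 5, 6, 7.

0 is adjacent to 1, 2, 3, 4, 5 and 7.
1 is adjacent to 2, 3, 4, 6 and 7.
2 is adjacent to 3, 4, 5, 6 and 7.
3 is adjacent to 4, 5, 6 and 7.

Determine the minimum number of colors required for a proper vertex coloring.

0, 1, 2, 3, 4 are pairwise adjacent (a clique of size 5), so at least 5 colors are needed.
One proper 5-coloring: 0=yellow, 1=green, 2=blue, 3=red, 4=purple, 5=green, 6=yellow, 7=purple. No two adjacent vertices share a color.

5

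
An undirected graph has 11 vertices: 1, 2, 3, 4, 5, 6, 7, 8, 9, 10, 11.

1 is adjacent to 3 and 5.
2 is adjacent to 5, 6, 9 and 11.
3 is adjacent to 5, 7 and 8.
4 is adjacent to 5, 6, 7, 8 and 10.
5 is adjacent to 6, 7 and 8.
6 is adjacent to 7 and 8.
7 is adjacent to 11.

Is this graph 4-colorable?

Yes

The chromatic number is 4. 4, 5, 6, 7 are pairwise adjacent (a clique of size 4), so at least 4 colors are needed.
A valid assignment using 4 colors: 1=b, 2=b, 3=c, 4=c, 5=a, 6=d, 7=b, 8=b, 9=a, 10=a, 11=a.
That is already a proper 4-coloring.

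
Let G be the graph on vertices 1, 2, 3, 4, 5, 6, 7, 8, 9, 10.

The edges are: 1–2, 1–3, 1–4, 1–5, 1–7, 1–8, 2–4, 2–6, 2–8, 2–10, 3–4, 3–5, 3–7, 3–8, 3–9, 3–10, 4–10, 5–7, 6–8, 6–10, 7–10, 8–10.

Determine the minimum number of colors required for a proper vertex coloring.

4

2, 6, 8, 10 form a clique, so at least 4 colors are needed.
4 colors suffice: 1=b, 2=a, 3=a, 4=c, 5=d, 6=d, 7=c, 8=c, 9=b, 10=b. No two adjacent vertices share a color.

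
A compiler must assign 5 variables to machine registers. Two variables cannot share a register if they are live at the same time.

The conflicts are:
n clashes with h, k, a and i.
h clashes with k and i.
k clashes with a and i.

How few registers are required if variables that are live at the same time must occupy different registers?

4

n, h, k, i are mutually in conflict, so at least 4 registers are needed.
4 registers suffice: register 1 → {n}; register 2 → {k}; register 3 → {h, a}; register 4 → {i}. Each listed conflict is separated.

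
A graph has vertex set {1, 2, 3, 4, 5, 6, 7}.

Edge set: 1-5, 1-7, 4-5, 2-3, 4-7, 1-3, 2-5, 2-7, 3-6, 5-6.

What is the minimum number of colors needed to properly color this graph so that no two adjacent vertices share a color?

1 and 5 are adjacent, so at least 2 colors are needed.
One proper 2-coloring: 1=b, 2=b, 3=a, 4=b, 5=a, 6=b, 7=a. No two adjacent vertices share a color.

2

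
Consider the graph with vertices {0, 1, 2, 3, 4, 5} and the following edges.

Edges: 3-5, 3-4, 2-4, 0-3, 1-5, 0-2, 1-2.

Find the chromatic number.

The cycle 1-5-3-4-2-1 has odd length 5, so it cannot be 2-colored; at least 3 colors are needed.
One proper 3-coloring: 0=b, 1=b, 2=a, 3=a, 4=b, 5=c. Every edge joins two different colors.

3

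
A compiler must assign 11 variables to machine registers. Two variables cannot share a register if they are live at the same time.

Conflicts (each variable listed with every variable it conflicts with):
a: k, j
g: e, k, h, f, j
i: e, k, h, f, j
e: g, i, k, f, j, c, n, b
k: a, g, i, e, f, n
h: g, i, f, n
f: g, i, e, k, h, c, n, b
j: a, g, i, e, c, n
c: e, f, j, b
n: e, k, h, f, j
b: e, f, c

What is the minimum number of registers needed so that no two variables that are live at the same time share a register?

4

e, k, f, n all conflict with each other, so at least 4 registers are needed.
Using 4 registers: a=2, g=4, i=4, e=2, k=3, h=2, f=1, j=1, c=3, n=4, b=4. Every pair that conflicts lands in different registers.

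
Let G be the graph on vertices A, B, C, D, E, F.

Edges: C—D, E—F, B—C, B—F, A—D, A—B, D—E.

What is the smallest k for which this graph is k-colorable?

The cycle D-C-B-F-E-D has odd length 5, so it cannot be 2-colored; at least 3 colors are needed.
3 colors suffice: color red → {B, D}; color blue → {A, C, E}; color green → {F}. Every edge joins two different colors.

3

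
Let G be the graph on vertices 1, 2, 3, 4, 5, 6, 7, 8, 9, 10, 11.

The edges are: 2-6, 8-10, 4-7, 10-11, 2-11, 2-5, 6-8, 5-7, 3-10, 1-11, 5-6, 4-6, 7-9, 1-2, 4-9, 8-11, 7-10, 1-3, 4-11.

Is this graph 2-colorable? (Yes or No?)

2, 5, 6 form a triangle, so at least 3 colors are needed.
So 2 colors are not enough.

No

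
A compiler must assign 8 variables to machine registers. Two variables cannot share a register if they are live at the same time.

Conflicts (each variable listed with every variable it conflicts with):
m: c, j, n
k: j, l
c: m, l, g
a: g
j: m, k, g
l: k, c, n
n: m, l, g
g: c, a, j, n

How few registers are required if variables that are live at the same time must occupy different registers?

The cycle k-j-g-c-l-k has odd length 5, so it cannot be 2-colored; at least 3 registers are needed.
A valid assignment using 3 registers: m=1, k=3, c=2, a=2, j=2, l=1, n=2, g=1. Every pair that conflicts lands in different registers.

3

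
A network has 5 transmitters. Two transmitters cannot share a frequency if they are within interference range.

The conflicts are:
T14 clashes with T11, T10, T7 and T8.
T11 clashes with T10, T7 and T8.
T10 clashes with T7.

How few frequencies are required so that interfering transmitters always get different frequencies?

4

T14, T11, T10, T7 pairwise conflict, so at least 4 frequencies are needed.
Using 4 frequencies: T14=1, T11=2, T10=3, T7=4, T8=3. Each listed conflict is separated.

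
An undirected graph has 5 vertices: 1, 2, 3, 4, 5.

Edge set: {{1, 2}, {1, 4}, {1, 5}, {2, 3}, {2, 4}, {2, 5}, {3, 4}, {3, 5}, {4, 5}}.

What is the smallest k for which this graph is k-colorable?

4

1, 2, 4, 5 are mutually adjacent (a clique of size 4), so at least 4 colors are needed.
4 colors suffice: color a → {5}; color b → {4}; color c → {2}; color d → {1, 3}. Every edge joins two different colors.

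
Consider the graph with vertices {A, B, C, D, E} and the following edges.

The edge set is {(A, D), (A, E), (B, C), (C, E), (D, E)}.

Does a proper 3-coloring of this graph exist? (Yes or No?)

Yes

The chromatic number is 3. A, D, E are pairwise adjacent, so at least 3 colors are needed.
One proper 3-coloring: A=blue, B=red, C=blue, D=green, E=red.
That is already a proper 3-coloring.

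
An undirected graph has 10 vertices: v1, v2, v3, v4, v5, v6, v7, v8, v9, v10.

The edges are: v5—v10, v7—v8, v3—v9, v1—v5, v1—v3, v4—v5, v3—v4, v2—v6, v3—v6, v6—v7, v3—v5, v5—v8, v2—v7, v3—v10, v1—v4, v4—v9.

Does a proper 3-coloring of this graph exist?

v1, v3, v4, v5 form a clique, so at least 4 colors are needed.
So 3 colors are not enough.

No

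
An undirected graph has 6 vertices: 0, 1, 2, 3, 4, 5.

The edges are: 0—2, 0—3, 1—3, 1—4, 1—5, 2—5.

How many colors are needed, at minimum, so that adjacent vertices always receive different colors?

The cycle 3-0-2-5-1-3 has odd length 5, so it cannot be 2-colored; at least 3 colors are needed.
A valid assignment using 3 colors: 0=c, 1=a, 2=a, 3=b, 4=b, 5=b. Every edge joins two different colors.

3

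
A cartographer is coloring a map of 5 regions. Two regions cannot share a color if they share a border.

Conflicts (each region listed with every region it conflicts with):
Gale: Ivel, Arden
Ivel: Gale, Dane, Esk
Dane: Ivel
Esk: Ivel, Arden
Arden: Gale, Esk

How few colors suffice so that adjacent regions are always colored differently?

Ivel and Dane conflict, so at least 2 colors are needed.
2 colors suffice: color 1 → {Ivel, Arden}; color 2 → {Gale, Dane, Esk}. Each listed conflict is separated.

2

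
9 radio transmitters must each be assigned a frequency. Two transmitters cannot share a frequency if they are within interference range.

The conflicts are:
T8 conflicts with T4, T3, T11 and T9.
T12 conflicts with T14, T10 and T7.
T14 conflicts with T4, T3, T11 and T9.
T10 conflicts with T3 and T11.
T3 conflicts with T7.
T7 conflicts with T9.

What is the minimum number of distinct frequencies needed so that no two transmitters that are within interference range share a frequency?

T8 and T9 conflict, so at least 2 frequencies are needed.
Using 2 frequencies: T8=1, T12=2, T14=1, T10=1, T4=2, T3=2, T11=2, T7=1, T9=2. Each listed conflict is separated.

2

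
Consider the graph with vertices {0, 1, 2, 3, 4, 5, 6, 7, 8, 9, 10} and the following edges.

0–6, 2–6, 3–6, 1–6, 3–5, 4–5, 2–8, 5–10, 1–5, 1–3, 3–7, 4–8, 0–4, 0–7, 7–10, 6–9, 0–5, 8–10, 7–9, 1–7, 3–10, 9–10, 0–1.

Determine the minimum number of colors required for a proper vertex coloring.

1, 3, 6 form a triangle, so at least 3 colors are needed.
3 colors suffice: color a → {1, 2, 4, 10}; color b → {5, 6, 7, 8}; color c → {0, 3, 9}. Every edge joins two different colors.

3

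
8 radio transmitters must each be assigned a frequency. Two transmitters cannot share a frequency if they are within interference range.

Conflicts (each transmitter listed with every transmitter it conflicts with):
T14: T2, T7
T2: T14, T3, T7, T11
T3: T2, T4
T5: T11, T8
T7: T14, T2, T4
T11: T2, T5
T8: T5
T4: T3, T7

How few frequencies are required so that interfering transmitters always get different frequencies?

3

T14, T2, T7 pairwise conflict, so at least 3 frequencies are needed.
3 frequencies suffice: frequency 1 → {T2, T5, T4}; frequency 2 → {T3, T7, T11, T8}; frequency 3 → {T14}. Every pair that conflicts lands in different frequencies.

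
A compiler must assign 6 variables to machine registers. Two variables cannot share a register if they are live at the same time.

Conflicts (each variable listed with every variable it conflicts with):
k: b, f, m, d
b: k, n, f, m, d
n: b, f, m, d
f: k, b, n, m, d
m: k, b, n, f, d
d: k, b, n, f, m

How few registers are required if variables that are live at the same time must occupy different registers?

b, n, f, m, d are mutually in conflict, so at least 5 registers are needed.
Using 5 registers: k=5, b=3, n=5, f=2, m=4, d=1. No two conflicting variables share a register.

5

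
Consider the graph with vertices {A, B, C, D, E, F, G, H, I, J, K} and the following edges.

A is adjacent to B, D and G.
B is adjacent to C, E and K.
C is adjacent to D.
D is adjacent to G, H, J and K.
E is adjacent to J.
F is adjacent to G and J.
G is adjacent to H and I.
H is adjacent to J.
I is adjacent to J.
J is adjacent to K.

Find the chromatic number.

D, J, K are mutually adjacent, so at least 3 colors are needed.
3 colors suffice: color 1 → {B, D, F, I}; color 2 → {C, G, J}; color 3 → {A, E, H, K}. Each edge has distinct colors on its endpoints.

3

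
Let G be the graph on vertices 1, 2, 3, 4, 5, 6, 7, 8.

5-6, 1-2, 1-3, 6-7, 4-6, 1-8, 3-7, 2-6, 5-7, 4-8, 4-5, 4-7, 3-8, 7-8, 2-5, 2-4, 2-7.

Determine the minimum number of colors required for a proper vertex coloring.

5

2, 4, 5, 6, 7 are pairwise adjacent (a clique of size 5), so at least 5 colors are needed.
One proper 5-coloring: 1=a, 2=b, 3=c, 4=c, 5=e, 6=d, 7=a, 8=b. No two adjacent vertices share a color.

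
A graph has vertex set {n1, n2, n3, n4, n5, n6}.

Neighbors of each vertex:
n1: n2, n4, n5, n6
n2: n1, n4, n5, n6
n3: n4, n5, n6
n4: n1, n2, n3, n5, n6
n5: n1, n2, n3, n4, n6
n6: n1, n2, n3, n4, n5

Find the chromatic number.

5

n1, n2, n4, n5, n6 are pairwise adjacent (a clique of size 5), so at least 5 colors are needed.
5 colors suffice: color 1 → {n5}; color 2 → {n6}; color 3 → {n4}; color 4 → {n2, n3}; color 5 → {n1}. Every edge joins two different colors.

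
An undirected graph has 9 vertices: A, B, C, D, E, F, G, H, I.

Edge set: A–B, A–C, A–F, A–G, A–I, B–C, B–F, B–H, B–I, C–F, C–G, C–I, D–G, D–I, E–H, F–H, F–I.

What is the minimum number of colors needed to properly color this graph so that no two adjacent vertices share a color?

A, B, C, F, I are pairwise adjacent (a clique of size 5), so at least 5 colors are needed.
One proper 5-coloring: A=purple, B=red, C=blue, D=blue, E=red, F=green, G=red, H=blue, I=yellow. Each edge has distinct colors on its endpoints.

5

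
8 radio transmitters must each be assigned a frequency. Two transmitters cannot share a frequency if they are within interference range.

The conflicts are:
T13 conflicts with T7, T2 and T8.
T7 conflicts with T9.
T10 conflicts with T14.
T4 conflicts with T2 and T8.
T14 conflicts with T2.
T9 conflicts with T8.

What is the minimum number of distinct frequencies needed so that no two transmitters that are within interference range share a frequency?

T10 and T14 conflict, so at least 2 frequencies are needed.
2 frequencies suffice: T13=2, T7=1, T10=1, T4=2, T14=2, T9=2, T2=1, T8=1. Every pair that conflicts lands in different frequencies.

2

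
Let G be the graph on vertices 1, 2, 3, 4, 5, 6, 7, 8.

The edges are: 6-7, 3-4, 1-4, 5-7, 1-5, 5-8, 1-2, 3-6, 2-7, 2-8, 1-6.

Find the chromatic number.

1 and 5 are adjacent, so at least 2 colors are needed.
One proper 2-coloring: 1=a, 2=b, 3=a, 4=b, 5=b, 6=b, 7=a, 8=a. No two adjacent vertices share a color.

2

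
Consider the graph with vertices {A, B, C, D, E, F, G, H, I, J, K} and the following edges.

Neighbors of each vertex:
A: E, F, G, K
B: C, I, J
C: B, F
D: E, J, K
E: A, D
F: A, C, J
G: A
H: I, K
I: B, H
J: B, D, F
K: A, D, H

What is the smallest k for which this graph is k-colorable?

3

The cycle F-A-K-D-J-F has odd length 5, so it cannot be 2-colored; at least 3 colors are needed.
A valid assignment using 3 colors: A=red, B=red, C=green, D=red, E=blue, F=blue, G=blue, H=red, I=blue, J=green, K=blue. Each edge has distinct colors on its endpoints.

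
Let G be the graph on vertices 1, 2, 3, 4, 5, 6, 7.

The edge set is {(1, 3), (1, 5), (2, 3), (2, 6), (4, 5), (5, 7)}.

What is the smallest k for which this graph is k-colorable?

2 and 3 are adjacent, so at least 2 colors are needed.
2 colors suffice: color red → {3, 5, 6}; color blue → {1, 2, 4, 7}. Each edge has distinct colors on its endpoints.

2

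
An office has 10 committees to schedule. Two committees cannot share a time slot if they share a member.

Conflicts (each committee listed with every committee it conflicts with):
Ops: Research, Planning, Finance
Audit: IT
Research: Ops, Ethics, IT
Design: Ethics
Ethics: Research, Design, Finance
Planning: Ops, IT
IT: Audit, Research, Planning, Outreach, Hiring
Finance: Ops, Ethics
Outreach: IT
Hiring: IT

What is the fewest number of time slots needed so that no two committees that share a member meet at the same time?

2

Research and Ethics conflict, so at least 2 time slots are needed.
Using 2 time slots: Ops=1, Audit=2, Research=2, Design=2, Ethics=1, Planning=2, IT=1, Finance=2, Outreach=2, Hiring=2. No two conflicting committees share a time slot.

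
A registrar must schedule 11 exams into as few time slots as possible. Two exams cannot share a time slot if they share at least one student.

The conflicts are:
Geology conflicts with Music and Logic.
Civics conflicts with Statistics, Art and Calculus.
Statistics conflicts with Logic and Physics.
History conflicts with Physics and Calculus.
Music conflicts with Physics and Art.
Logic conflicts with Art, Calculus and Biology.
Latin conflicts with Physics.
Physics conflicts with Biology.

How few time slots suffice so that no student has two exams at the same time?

3

The cycle History-Physics-Statistics-Logic-Calculus-History has odd length 5, so it cannot be 2-colored; at least 3 time slots are needed.
3 time slots suffice: time slot 1 → {Civics, Logic, Physics}; time slot 2 → {Geology, Statistics, Latin, Art, Calculus, Biology}; time slot 3 → {History, Music}. Every pair that conflicts lands in different time slots.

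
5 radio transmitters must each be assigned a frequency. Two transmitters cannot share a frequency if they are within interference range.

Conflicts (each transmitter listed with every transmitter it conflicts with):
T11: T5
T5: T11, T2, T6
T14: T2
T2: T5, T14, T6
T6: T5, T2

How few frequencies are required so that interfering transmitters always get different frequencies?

3

T5, T2, T6 pairwise conflict, so at least 3 frequencies are needed.
3 frequencies suffice: frequency 1 → {T5, T14}; frequency 2 → {T11, T2}; frequency 3 → {T6}. No two conflicting transmitters share a frequency.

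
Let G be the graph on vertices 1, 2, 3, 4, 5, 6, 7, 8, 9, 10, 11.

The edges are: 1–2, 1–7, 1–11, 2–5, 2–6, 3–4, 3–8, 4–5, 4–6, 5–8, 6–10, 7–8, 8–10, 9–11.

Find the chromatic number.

3

The cycle 10-6-2-5-8-10 has odd length 5, so it cannot be 2-colored; at least 3 colors are needed.
3 colors suffice: color a → {2, 4, 8, 11}; color b → {1, 3, 5, 6, 9}; color c → {7, 10}. Every edge joins two different colors.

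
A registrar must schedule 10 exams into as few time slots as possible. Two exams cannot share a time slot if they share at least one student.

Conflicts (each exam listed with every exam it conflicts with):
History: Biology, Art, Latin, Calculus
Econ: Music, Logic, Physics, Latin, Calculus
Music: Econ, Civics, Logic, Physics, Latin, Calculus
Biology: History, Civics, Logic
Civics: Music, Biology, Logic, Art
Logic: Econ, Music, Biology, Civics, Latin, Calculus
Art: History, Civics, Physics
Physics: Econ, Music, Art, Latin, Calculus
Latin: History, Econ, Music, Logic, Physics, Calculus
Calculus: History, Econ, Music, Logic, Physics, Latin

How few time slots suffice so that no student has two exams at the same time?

Econ, Music, Physics, Latin, Calculus all conflict with each other, so at least 5 time slots are needed.
5 time slots suffice: time slot 1 → {Civics, Calculus}; time slot 2 → {Biology, Art, Latin}; time slot 3 → {History, Music}; time slot 4 → {Logic, Physics}; time slot 5 → {Econ}. No two conflicting exams share a time slot.

5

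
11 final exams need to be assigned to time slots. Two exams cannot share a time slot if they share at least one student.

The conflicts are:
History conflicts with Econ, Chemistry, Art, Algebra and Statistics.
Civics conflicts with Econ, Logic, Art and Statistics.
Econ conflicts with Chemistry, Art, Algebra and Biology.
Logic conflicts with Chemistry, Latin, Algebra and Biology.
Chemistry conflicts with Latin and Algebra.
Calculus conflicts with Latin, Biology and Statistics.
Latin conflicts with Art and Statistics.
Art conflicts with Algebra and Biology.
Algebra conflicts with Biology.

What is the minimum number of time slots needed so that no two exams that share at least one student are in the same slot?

History, Econ, Chemistry, Algebra are mutually in conflict, so at least 4 time slots are needed.
4 time slots suffice: time slot 1 → {Civics, Latin, Algebra}; time slot 2 → {Econ, Logic, Statistics}; time slot 3 → {Chemistry, Calculus, Art}; time slot 4 → {History, Biology}. Each listed conflict is separated.

4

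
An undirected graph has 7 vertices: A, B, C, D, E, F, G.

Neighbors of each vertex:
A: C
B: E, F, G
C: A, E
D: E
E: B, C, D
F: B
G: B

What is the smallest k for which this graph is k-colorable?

2

C and E are adjacent, so at least 2 colors are needed.
2 colors suffice: color 1 → {A, E, F, G}; color 2 → {B, C, D}. Each edge has distinct colors on its endpoints.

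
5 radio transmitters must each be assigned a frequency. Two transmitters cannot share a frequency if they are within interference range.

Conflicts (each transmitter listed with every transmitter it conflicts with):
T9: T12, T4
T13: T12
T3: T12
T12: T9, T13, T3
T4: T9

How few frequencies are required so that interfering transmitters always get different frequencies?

T9 and T4 conflict, so at least 2 frequencies are needed.
A valid assignment using 2 frequencies: T9=2, T13=2, T3=2, T12=1, T4=1. Every pair that conflicts lands in different frequencies.

2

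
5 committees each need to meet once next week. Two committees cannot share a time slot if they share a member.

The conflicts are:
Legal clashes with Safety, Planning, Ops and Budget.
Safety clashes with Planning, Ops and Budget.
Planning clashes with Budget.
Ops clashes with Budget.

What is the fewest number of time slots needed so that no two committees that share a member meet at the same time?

Legal, Safety, Ops, Budget are mutually in conflict, so at least 4 time slots are needed.
4 time slots suffice: time slot 1 → {Budget}; time slot 2 → {Safety}; time slot 3 → {Legal}; time slot 4 → {Planning, Ops}. Each listed conflict is separated.

4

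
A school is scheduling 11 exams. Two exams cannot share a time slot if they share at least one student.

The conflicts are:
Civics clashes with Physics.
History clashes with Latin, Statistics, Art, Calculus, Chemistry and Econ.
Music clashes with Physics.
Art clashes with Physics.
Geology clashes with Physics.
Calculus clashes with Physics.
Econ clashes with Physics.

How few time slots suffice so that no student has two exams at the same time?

History and Latin conflict, so at least 2 time slots are needed.
2 time slots suffice: time slot 1 → {History, Physics}; time slot 2 → {Civics, Latin, Music, Statistics, Art, Geology, Calculus, Chemistry, Econ}. No two conflicting exams share a time slot.

2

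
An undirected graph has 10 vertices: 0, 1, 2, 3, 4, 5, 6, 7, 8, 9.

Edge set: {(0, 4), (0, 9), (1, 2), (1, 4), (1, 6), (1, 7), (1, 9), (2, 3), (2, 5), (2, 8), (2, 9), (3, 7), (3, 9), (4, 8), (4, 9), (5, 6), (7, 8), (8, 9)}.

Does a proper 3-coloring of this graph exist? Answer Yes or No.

The chromatic number is 3. 2, 3, 9 form a triangle, so at least 3 colors are needed.
A valid assignment using 3 colors: 0=blue, 1=blue, 2=green, 3=blue, 4=green, 5=blue, 6=red, 7=red, 8=blue, 9=red.
That is already a proper 3-coloring.

Yes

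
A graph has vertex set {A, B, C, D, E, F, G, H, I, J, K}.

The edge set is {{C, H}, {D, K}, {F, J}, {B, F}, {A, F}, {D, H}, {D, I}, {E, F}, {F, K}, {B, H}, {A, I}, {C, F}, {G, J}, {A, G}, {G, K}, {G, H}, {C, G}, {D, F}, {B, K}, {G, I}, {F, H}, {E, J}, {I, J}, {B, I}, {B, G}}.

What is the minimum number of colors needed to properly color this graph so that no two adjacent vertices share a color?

A, G, I form a triangle, so at least 3 colors are needed.
One proper 3-coloring: A=3, B=3, C=3, D=3, E=2, F=1, G=1, H=2, I=2, J=3, K=2. Every edge joins two different colors.

3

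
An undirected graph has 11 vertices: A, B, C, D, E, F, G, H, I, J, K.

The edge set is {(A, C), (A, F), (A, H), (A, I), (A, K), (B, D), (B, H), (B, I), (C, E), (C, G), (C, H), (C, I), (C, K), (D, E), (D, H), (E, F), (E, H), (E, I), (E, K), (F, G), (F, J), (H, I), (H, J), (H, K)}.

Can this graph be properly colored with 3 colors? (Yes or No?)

No

C, E, H, I are pairwise adjacent (a clique of size 4), so at least 4 colors are needed.
So 3 colors are not enough.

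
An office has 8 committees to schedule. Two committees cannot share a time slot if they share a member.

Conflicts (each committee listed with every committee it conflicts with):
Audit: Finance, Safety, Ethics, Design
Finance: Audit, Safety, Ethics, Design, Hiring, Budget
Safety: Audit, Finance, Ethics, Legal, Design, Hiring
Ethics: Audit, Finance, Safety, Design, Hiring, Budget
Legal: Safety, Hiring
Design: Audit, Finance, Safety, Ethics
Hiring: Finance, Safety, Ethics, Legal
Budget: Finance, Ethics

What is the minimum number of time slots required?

Audit, Finance, Safety, Ethics, Design are mutually in conflict, so at least 5 time slots are needed.
Using 5 time slots: Audit=5, Finance=3, Safety=2, Ethics=1, Legal=1, Design=4, Hiring=4, Budget=2. Each listed conflict is separated.

5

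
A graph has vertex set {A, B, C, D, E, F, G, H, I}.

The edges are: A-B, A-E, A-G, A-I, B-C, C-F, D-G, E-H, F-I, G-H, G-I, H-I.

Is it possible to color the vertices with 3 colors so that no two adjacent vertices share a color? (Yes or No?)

The chromatic number is 3. G, H, I are mutually adjacent, so at least 3 colors are needed.
3 colors suffice: color 1 → {B, E, F, G}; color 2 → {C, D, I}; color 3 → {A, H}.
That is already a proper 3-coloring.

Yes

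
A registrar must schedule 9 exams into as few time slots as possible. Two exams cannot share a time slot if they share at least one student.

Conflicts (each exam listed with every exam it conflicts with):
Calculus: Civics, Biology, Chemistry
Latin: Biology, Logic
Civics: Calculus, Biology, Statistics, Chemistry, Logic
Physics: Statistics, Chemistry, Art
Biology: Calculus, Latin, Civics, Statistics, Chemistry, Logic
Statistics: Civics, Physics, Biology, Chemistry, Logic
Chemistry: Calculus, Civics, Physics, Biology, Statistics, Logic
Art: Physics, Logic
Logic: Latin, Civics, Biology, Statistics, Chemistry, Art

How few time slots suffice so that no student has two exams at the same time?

5

Civics, Biology, Statistics, Chemistry, Logic all conflict with each other, so at least 5 time slots are needed.
5 time slots suffice: time slot 1 → {Physics, Biology}; time slot 2 → {Calculus, Logic}; time slot 3 → {Latin, Chemistry, Art}; time slot 4 → {Statistics}; time slot 5 → {Civics}. Every pair that conflicts lands in different time slots.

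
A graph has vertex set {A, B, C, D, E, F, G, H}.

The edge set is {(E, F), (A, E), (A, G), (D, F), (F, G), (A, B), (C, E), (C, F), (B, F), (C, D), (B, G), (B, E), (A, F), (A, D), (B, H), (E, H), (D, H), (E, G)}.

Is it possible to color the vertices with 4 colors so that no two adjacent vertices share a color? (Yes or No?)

A, B, E, F, G are pairwise adjacent (a clique of size 5), so at least 5 colors are needed.
So 4 colors are not enough.

No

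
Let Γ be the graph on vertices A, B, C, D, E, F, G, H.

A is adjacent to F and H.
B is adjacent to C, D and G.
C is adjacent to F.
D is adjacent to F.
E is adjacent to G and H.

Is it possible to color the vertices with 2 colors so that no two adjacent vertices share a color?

No

The cycle H-A-F-C-B-G-E-H has odd length 7, so it cannot be 2-colored; at least 3 colors are needed.
So 2 colors are not enough.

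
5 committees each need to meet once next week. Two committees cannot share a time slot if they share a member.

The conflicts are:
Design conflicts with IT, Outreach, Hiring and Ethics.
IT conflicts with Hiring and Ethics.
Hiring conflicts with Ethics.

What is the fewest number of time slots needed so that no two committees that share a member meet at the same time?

Design, IT, Hiring, Ethics pairwise conflict, so at least 4 time slots are needed.
4 time slots suffice: time slot 1 → {Design}; time slot 2 → {Outreach, Ethics}; time slot 3 → {IT}; time slot 4 → {Hiring}. Every pair that conflicts lands in different time slots.

4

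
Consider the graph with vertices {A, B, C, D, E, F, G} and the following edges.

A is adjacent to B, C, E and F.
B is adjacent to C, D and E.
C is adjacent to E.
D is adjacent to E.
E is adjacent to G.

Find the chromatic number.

A, B, C, E are pairwise adjacent (a clique of size 4), so at least 4 colors are needed.
4 colors suffice: color 1 → {E, F}; color 2 → {B, G}; color 3 → {A, D}; color 4 → {C}. Every edge joins two different colors.

4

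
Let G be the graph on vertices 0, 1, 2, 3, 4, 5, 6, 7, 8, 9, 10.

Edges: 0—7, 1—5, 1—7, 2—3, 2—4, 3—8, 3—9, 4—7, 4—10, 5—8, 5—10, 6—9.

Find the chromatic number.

3

The cycle 5-1-7-4-10-5 has odd length 5, so it cannot be 2-colored; at least 3 colors are needed.
3 colors suffice: color red → {3, 5, 6, 7}; color blue → {0, 1, 4, 8, 9}; color green → {2, 10}. Every edge joins two different colors.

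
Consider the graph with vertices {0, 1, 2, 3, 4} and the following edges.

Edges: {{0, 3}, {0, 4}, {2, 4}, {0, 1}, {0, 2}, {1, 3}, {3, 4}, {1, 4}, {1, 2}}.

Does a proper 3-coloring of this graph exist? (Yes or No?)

0, 1, 2, 4 are pairwise adjacent (a clique of size 4), so at least 4 colors are needed.
So 3 colors are not enough.

No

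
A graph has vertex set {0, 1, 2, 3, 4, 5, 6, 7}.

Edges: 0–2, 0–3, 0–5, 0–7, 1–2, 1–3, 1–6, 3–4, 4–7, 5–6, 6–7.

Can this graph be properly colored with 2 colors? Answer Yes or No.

No

The cycle 5-6-1-3-0-5 has odd length 5, so it cannot be 2-colored; at least 3 colors are needed.
So 2 colors are not enough.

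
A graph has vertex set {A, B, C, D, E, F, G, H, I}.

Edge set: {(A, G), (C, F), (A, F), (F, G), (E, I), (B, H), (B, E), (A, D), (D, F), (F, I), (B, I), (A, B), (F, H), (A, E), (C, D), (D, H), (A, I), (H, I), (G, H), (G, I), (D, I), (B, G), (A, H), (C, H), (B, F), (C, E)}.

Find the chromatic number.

A, B, F, G, H, I form a clique, so at least 6 colors are needed.
6 colors suffice: A=2, B=5, C=2, D=5, E=1, F=1, G=6, H=4, I=3. Each edge has distinct colors on its endpoints.

6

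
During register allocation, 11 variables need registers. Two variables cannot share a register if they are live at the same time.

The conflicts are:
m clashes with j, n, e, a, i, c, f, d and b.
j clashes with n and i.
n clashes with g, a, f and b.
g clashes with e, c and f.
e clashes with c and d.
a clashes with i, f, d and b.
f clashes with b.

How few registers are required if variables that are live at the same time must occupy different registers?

5

m, n, a, f, b pairwise conflict, so at least 5 registers are needed.
5 registers suffice: register 1 → {m, g}; register 2 → {n, e, i}; register 3 → {j, a, c}; register 4 → {f, d}; register 5 → {b}. Each listed conflict is separated.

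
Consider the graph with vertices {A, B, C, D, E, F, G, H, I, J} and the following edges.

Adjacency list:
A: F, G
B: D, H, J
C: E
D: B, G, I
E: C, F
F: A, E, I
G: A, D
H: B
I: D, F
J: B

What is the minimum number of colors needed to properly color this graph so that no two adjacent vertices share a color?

The cycle A-G-D-I-F-A has odd length 5, so it cannot be 2-colored; at least 3 colors are needed.
3 colors suffice: color 1 → {B, C, F, G}; color 2 → {A, D, E, H, J}; color 3 → {I}. No two adjacent vertices share a color.

3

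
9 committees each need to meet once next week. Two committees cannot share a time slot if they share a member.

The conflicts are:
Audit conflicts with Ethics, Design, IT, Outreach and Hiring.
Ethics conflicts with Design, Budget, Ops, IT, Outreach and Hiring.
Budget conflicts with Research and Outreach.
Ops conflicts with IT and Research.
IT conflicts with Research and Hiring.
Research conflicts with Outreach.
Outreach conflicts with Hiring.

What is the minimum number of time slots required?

Audit, Ethics, IT, Hiring all conflict with each other, so at least 4 time slots are needed.
A valid assignment using 4 time slots: Audit=2, Ethics=1, Design=3, Budget=2, Ops=2, IT=3, Research=1, Outreach=3, Hiring=4. No two conflicting committees share a time slot.

4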